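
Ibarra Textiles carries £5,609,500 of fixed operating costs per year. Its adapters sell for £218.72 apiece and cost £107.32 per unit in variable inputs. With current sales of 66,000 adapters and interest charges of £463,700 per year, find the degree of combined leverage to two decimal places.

Contribution at this volume is 66,000 × £111.40 = £7,352,400.00.
Subtracting fixed costs: EBIT = £7,352,400.00 − £5,609,500 = £1,742,900.00. Interest = £463,700.00.
DOL = £7,352,400.00 ÷ £1,742,900.00 = 4.2185; DFL = £1,742,900.00 ÷ £1,279,200.00 = 1.3625.
DCL = DOL × DFL = 4.2185 × 1.3625 = 5.7477.

5.75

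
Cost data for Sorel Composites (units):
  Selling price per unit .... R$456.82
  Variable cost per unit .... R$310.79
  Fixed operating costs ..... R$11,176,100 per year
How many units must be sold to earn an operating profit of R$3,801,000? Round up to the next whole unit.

Contribution margin per unit = R$456.82 − R$310.79 = R$146.03.
Required volume = (fixed costs + target profit) ÷ CM = (R$11,176,100 + R$3,801,000) ÷ R$146.03 = 102,561.80, so 102,562 units.

102,562 units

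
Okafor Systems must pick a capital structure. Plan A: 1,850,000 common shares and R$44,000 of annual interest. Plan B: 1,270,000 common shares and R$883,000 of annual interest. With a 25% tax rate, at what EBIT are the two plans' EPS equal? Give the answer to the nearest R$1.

At indifference, (EBIT − 44,000)(1 − t)/1,850,000 = (EBIT − 883,000)(1 − t)/1,270,000.
Cancelling (1 − t) and cross-multiplying: 1,270,000·(EBIT − 44,000) = 1,850,000·(EBIT − 883,000).
EBIT × (1,850,000 − 1,270,000) = 883,000 × 1,850,000 − 44,000 × 1,270,000 = 1,577,670,000,000, so EBIT = 1,577,670,000,000 ÷ 580,000 = 2,720,120.69.

R$2,720,121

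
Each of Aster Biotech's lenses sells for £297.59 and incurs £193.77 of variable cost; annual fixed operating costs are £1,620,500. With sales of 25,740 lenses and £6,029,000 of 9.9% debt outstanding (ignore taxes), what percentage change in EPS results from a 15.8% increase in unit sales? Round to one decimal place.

At 25,740 units, contribution = 25,740 × £103.82 = £2,672,326.80.
EBIT = £2,672,326.80 − £1,620,500 = £1,051,826.80.
Interest = £596,871.00, so EBIT − I = £454,955.80.
DCL = total CM / (EBIT − I) = £2,672,326.80 / £454,955.80 = 5.8738.
EPS therefore changes by 5.8738 × (+15.8%) = +92.8%.

+92.8%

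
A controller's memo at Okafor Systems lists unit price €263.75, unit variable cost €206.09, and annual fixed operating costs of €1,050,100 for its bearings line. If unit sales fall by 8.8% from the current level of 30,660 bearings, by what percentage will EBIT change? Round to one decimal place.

-21.7%

Contribution at this volume is 30,660 × €57.66 = €1,767,855.60.
Subtracting fixed costs: EBIT = €1,767,855.60 − €1,050,100 = €717,755.60.
Degree of operating leverage = €1,767,855.60 / €717,755.60 = 2.4630.
Operating income changes by 2.4630 × -8.8% = -21.7%.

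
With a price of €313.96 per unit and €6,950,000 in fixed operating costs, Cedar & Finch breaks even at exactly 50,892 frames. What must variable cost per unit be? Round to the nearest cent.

€177.40

Contribution per unit must be FC / Q = €6,950,000 / 50,892 = €136.5637.
Hence VC = price − CM = €313.96 − €136.5637 = €177.40.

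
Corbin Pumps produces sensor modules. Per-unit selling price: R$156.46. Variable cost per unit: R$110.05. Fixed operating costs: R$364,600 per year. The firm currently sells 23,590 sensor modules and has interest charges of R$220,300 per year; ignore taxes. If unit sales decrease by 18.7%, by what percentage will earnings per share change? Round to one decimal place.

-40.2%

Total contribution margin = 23,590 × R$46.41 = R$1,094,811.90.
Operating income = contribution − fixed costs = R$1,094,811.90 − R$364,600 = R$730,211.90.
After interest of R$220,300.00, pre-tax earnings = R$509,911.90.
DCL = total CM / (EBIT − I) = R$1,094,811.90 / R$509,911.90 = 2.1471.
%ΔEPS = DCL × %ΔSales = 2.1471 × -18.7% = -40.2%.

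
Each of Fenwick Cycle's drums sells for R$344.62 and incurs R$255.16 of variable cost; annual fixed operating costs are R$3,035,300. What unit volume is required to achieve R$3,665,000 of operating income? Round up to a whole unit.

Contribution margin per unit = R$344.62 − R$255.16 = R$89.46.
Required volume = (fixed costs + target profit) ÷ CM = (R$3,035,300 + R$3,665,000) ÷ R$89.46 = 74,897.16, so 74,898 drums.

74,898 drums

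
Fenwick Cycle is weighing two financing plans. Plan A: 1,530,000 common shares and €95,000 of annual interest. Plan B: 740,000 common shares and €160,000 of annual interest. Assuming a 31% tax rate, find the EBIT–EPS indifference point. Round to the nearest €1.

Set EPS_A = EPS_B: (EBIT − €95,000)(1 − 0.31) ÷ 1,530,000 = (EBIT − €160,000)(1 − 0.31) ÷ 740,000.
The (1 − t) factor cancels: (EBIT − 95,000) × 740,000 = (EBIT − 160,000) × 1,530,000.
EBIT × (1,530,000 − 740,000) = 160,000 × 1,530,000 − 95,000 × 740,000 = 174,500,000,000, so EBIT = 174,500,000,000 ÷ 790,000 = 220,886.08.

€220,886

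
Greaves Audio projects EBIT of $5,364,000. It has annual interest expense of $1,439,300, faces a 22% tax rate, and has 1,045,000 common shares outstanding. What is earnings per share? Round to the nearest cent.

Pre-tax income = $5,364,000 − $1,439,300.00 = $3,924,700.00.
Net income = $3,924,700.00 × (1 − 0.22) = $3,061,266.00.
Per share: $3,061,266.00 / 1,045,000 shares = $2.93.

$2.93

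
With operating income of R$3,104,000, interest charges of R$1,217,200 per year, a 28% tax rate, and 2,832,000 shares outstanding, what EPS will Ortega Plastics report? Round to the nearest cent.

Interest = R$1,217,200.00, so EBT = R$3,104,000 − R$1,217,200.00 = R$1,886,800.00.
Net income = R$1,886,800.00 × (1 − 0.28) = R$1,358,496.00.
EPS = R$1,358,496.00 ÷ 2,832,000 = R$0.48.

R$0.48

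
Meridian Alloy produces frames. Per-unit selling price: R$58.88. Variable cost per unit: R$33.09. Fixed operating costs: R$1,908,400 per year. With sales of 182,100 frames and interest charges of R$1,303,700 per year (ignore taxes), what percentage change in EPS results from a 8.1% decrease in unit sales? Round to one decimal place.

-25.6%

Total contribution margin = 182,100 × R$25.79 = R$4,696,359.00.
EBIT = R$4,696,359.00 − R$1,908,400 = R$2,787,959.00.
Interest = R$1,303,700.00, so EBIT − I = R$1,484,259.00.
DCL = total CM / (EBIT − I) = R$4,696,359.00 / R$1,484,259.00 = 3.1641.
%ΔEPS = DCL × %ΔSales = 3.1641 × -8.1% = -25.6%.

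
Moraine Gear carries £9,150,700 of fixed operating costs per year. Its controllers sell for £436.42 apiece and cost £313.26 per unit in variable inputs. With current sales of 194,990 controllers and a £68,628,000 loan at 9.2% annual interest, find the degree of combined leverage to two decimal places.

2.81

Total contribution margin = 194,990 × £123.16 = £24,014,968.40.
EBIT = £24,014,968.40 − £9,150,700 = £14,864,268.40. Interest = £6,313,776.00, so EBIT − I = £8,550,492.40.
DCL = contribution ÷ (EBIT − I) = £24,014,968.40 ÷ £8,550,492.40 = 2.8086.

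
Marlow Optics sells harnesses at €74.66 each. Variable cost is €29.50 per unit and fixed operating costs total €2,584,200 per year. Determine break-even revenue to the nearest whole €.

CM per unit = €74.66 − €29.50 = €45.16; CM ratio = €45.16 / €74.66 = 0.6049.
Break-even revenue = fixed costs × price ÷ CM = €2,584,200 × €74.66 ÷ €45.16 = €4,272,285.

€4,272,285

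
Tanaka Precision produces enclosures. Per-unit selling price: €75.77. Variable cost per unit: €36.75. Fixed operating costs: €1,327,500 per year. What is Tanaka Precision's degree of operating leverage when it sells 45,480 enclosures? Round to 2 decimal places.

3.97

At 45,480 units, contribution = 45,480 × €39.02 = €1,774,629.60.
Operating income = contribution − fixed costs = €1,774,629.60 − €1,327,500 = €447,129.60.
DOL = contribution ÷ EBIT = €1,774,629.60 ÷ €447,129.60 = 3.9689.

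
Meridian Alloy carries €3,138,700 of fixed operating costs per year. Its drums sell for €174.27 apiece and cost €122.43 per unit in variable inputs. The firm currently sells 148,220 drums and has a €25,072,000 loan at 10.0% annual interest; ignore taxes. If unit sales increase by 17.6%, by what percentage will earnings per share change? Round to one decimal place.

+66.4%

Contribution at this volume is 148,220 × €51.84 = €7,683,724.80.
EBIT = €7,683,724.80 − €3,138,700 = €4,545,024.80.
After interest of €2,507,200.00, pre-tax earnings = €2,037,824.80.
Degree of combined leverage = contribution ÷ (EBIT − I) = €7,683,724.80 ÷ €2,037,824.80 = 3.7706.
%ΔEPS = DCL × %ΔSales = 3.7706 × +17.6% = +66.4%.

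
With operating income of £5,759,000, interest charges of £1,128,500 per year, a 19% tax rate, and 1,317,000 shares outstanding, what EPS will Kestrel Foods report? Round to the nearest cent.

£2.85

Pre-tax income = £5,759,000 − £1,128,500.00 = £4,630,500.00.
After tax at 19%: net income = £4,630,500.00 × 0.81 = £3,750,705.00.
EPS = £3,750,705.00 ÷ 1,317,000 = £2.85.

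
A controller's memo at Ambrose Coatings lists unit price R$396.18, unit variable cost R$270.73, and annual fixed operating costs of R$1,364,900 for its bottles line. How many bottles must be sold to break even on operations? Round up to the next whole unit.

10,881 bottles

Contribution margin per unit = R$396.18 − R$270.73 = R$125.45.
Units to break even: R$1,364,900 ÷ R$125.45 = 10,880.03, rounded up to 10,881.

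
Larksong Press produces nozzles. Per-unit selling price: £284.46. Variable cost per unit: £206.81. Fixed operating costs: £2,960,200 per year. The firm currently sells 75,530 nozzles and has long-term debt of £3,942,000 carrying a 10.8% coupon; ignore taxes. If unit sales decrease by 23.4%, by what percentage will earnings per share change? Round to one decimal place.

At 75,530 units, contribution = 75,530 × £77.65 = £5,864,904.50.
Operating income = contribution − fixed costs = £5,864,904.50 − £2,960,200 = £2,904,704.50.
After interest of £425,736.00, pre-tax earnings = £2,478,968.50.
DCL = total CM / (EBIT − I) = £5,864,904.50 / £2,478,968.50 = 2.3659.
%ΔEPS = DCL × %ΔSales = 2.3659 × -23.4% = -55.4%.

-55.4%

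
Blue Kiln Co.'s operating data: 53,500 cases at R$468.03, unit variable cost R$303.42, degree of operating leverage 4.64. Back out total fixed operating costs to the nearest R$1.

R$6,908,653

Contribution at this volume is 53,500 × R$164.61 = R$8,806,635.00.
DOL = contribution / EBIT, so EBIT = R$8,806,635.00 / 4.64 = R$1,897,981.68.
Fixed costs = CM − EBIT = R$8,806,635.00 − R$1,897,981.68 = R$6,908,653.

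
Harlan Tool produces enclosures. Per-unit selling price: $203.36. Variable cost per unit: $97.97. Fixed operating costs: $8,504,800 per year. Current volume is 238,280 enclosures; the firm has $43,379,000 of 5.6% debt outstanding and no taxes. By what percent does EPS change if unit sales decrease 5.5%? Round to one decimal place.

-9.7%

Total contribution margin = 238,280 × $105.39 = $25,112,329.20.
Operating income = contribution − fixed costs = $25,112,329.20 − $8,504,800 = $16,607,529.20.
Interest = $2,429,224.00, so EBIT − I = $14,178,305.20.
DCL = total CM / (EBIT − I) = $25,112,329.20 / $14,178,305.20 = 1.7712.
%ΔEPS = DCL × %ΔSales = 1.7712 × -5.5% = -9.7%.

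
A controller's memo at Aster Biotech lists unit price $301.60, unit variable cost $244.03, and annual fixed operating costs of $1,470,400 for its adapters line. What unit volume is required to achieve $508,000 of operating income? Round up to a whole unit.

34,366 adapters

Contribution margin per unit = $301.60 − $244.03 = $57.57.
Units = (FC + target) / CM = ($1,470,400 + $508,000) / $57.57 = 34,365.12, so 34,366 adapters.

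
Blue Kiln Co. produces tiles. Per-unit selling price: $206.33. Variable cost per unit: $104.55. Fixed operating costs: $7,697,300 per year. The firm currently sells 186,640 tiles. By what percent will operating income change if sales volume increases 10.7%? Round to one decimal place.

+18.0%

At 186,640 units, contribution = 186,640 × $101.78 = $18,996,219.20.
EBIT = $18,996,219.20 − $7,697,300 = $11,298,919.20.
Degree of operating leverage = $18,996,219.20 / $11,298,919.20 = 1.6812.
Operating income changes by 1.6812 × +10.7% = +18.0%.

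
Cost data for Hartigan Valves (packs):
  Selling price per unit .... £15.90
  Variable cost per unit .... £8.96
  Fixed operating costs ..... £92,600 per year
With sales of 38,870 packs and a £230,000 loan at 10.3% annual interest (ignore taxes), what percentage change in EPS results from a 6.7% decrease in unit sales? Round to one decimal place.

-11.8%

Contribution at this volume is 38,870 × £6.94 = £269,757.80.
EBIT = £269,757.80 − £92,600 = £177,157.80.
Interest = £23,690.00, so EBIT − I = £153,467.80.
DCL = total CM / (EBIT − I) = £269,757.80 / £153,467.80 = 1.7577.
%ΔEPS = DCL × %ΔSales = 1.7577 × -6.7% = -11.8%.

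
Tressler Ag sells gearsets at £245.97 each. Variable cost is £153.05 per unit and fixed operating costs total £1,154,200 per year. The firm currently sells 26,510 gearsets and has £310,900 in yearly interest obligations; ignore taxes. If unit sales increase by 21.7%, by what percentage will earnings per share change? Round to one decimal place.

+53.5%

Total contribution margin = 26,510 × £92.92 = £2,463,309.20.
Subtracting fixed costs: EBIT = £2,463,309.20 − £1,154,200 = £1,309,109.20.
After interest of £310,900.00, pre-tax earnings = £998,209.20.
DCL = total CM / (EBIT − I) = £2,463,309.20 / £998,209.20 = 2.4677.
EPS therefore changes by 2.4677 × (+21.7%) = +53.5%.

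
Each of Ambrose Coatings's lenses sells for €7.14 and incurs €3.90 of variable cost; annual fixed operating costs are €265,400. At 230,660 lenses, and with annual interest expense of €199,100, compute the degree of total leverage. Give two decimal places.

Contribution at this volume is 230,660 × €3.24 = €747,338.40.
EBIT = €747,338.40 − €265,400 = €481,938.40. Interest = €199,100.00, so EBIT − I = €282,838.40.
DCL = contribution ÷ (EBIT − I) = €747,338.40 ÷ €282,838.40 = 2.6423.

2.64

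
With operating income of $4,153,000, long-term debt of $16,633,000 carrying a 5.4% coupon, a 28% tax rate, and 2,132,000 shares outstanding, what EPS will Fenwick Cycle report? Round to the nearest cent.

Interest = $898,182.00, so EBT = $4,153,000 − $898,182.00 = $3,254,818.00.
After tax at 28%: net income = $3,254,818.00 × 0.72 = $2,343,468.96.
Per share: $2,343,468.96 / 2,132,000 shares = $1.10.

$1.10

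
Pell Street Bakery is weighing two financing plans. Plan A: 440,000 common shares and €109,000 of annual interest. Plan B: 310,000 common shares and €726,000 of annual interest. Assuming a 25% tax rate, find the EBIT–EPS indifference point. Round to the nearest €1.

€2,197,308

Set EPS_A = EPS_B: (EBIT − €109,000)(1 − 0.25) ÷ 440,000 = (EBIT − €726,000)(1 − 0.25) ÷ 310,000.
Cancelling (1 − t) and cross-multiplying: 310,000·(EBIT − 109,000) = 440,000·(EBIT − 726,000).
EBIT × (440,000 − 310,000) = 726,000 × 440,000 − 109,000 × 310,000 = 285,650,000,000, so EBIT = 285,650,000,000 ÷ 130,000 = 2,197,307.69.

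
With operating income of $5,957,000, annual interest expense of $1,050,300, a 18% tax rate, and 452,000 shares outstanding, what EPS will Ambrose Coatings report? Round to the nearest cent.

$8.90

Pre-tax income = $5,957,000 − $1,050,300.00 = $4,906,700.00.
After tax at 18%: net income = $4,906,700.00 × 0.82 = $4,023,494.00.
Per share: $4,023,494.00 / 452,000 shares = $8.90.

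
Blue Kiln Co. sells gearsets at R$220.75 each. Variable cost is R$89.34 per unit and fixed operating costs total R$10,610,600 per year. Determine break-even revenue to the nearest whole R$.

R$17,824,290

Contribution margin per unit = R$220.75 − R$89.34 = R$131.41, a CM ratio of R$131.41 ÷ R$220.75 = 0.5953.
Break-even revenue = fixed costs × price ÷ CM = R$10,610,600 × R$220.75 ÷ R$131.41 = R$17,824,290.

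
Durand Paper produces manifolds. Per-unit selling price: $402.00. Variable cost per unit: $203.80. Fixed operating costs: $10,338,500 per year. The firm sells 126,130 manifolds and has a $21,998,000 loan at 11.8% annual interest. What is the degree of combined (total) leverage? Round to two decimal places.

2.07

Contribution at this volume is 126,130 × $198.20 = $24,998,966.00.
EBIT = $24,998,966.00 − $10,338,500 = $14,660,466.00. Interest = $2,595,764.00, so EBIT − I = $12,064,702.00.
Degree of total leverage = total CM / (EBIT − interest) = $24,998,966.00 / $12,064,702.00 = 2.0721.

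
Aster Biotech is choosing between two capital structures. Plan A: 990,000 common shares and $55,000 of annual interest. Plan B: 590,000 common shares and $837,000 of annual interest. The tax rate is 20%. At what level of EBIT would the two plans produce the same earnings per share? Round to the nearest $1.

Set EPS_A = EPS_B: (EBIT − $55,000)(1 − 0.20) ÷ 990,000 = (EBIT − $837,000)(1 − 0.20) ÷ 590,000.
Cancelling (1 − t) and cross-multiplying: 590,000·(EBIT − 55,000) = 990,000·(EBIT − 837,000).
EBIT × (990,000 − 590,000) = 837,000 × 990,000 − 55,000 × 590,000 = 796,180,000,000, so EBIT = 796,180,000,000 ÷ 400,000 = 1,990,450.00.

$1,990,450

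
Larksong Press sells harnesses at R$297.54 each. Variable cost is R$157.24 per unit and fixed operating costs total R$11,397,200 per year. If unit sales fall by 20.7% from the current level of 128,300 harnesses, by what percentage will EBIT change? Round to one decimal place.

-56.4%

Contribution at this volume is 128,300 × R$140.30 = R$18,000,490.00.
Subtracting fixed costs: EBIT = R$18,000,490.00 − R$11,397,200 = R$6,603,290.00.
So DOL = total CM / EBIT = R$18,000,490.00 / R$6,603,290.00 = 2.7260.
%ΔEBIT = DOL × %ΔSales = 2.7260 × -20.7% = -56.4%.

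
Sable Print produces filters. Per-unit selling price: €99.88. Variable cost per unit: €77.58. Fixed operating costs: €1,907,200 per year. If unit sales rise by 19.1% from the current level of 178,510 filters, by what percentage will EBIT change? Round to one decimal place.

+36.7%

At 178,510 units, contribution = 178,510 × €22.30 = €3,980,773.00.
EBIT = €3,980,773.00 − €1,907,200 = €2,073,573.00.
Degree of operating leverage = €3,980,773.00 / €2,073,573.00 = 1.9198.
Operating income changes by 1.9198 × +19.1% = +36.7%.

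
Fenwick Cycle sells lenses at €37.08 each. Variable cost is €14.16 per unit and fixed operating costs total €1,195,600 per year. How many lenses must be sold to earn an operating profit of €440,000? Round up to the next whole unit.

Each unit contributes €37.08 − €14.16 = €22.92.
Need Q such that Q × €22.92 − €1,195,600 = €440,000, i.e. Q = €1,635,600 / €22.92 = 71,361.26 → 71,362.

71,362 lenses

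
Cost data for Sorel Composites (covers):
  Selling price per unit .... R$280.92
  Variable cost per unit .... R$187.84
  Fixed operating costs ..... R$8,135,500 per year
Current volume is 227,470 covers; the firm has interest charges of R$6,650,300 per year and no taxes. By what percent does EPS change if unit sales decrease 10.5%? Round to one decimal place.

Contribution at this volume is 227,470 × R$93.08 = R$21,172,907.60.
Subtracting fixed costs: EBIT = R$21,172,907.60 − R$8,135,500 = R$13,037,407.60.
Interest = R$6,650,300.00, so EBIT − I = R$6,387,107.60.
Degree of combined leverage = contribution ÷ (EBIT − I) = R$21,172,907.60 ÷ R$6,387,107.60 = 3.3149.
EPS therefore changes by 3.3149 × (-10.5%) = -34.8%.

-34.8%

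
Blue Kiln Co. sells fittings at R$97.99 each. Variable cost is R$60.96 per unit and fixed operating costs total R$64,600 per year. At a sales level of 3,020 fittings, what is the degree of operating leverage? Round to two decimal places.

2.37

At 3,020 units, contribution = 3,020 × R$37.03 = R$111,830.60.
Subtracting fixed costs: EBIT = R$111,830.60 − R$64,600 = R$47,230.60.
So DOL = total CM / EBIT = R$111,830.60 / R$47,230.60 = 2.3678.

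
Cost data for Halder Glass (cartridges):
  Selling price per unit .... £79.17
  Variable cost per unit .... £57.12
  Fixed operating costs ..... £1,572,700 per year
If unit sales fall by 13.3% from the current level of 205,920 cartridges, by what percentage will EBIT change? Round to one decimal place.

Total contribution margin = 205,920 × £22.05 = £4,540,536.00.
EBIT = £4,540,536.00 − £1,572,700 = £2,967,836.00.
So DOL = total CM / EBIT = £4,540,536.00 / £2,967,836.00 = 1.5299.
Operating income changes by 1.5299 × -13.3% = -20.3%.

-20.3%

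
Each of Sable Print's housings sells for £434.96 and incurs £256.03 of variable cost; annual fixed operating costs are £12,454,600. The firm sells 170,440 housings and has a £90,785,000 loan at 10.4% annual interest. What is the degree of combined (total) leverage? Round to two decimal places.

3.55

Contribution at this volume is 170,440 × £178.93 = £30,496,829.20.
Subtracting fixed costs: EBIT = £30,496,829.20 − £12,454,600 = £18,042,229.20. Interest = £9,441,640.00.
DOL = £30,496,829.20 ÷ £18,042,229.20 = 1.6903; DFL = £18,042,229.20 ÷ £8,600,589.20 = 2.0978.
Combined leverage = 1.6903 × 2.0978 = 3.5459.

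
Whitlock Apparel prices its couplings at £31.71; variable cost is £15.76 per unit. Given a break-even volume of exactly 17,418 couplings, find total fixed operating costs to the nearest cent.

Contribution margin per unit = £31.71 − £15.76 = £15.95.
Fixed costs = break-even units × CM = 17,418 × £15.95 = £277,817.10.

£277,817.10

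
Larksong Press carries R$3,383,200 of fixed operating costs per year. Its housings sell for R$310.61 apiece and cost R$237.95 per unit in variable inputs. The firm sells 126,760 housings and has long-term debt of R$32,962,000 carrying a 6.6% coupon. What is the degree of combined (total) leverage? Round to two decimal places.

2.52

Contribution at this volume is 126,760 × R$72.66 = R$9,210,381.60.
Operating income = contribution − fixed costs = R$9,210,381.60 − R$3,383,200 = R$5,827,181.60. Interest = R$2,175,492.00.
DOL = R$9,210,381.60 ÷ R$5,827,181.60 = 1.5806; DFL = R$5,827,181.60 ÷ R$3,651,689.60 = 1.5957.
DCL = DOL × DFL = 1.5806 × 1.5957 = 2.5222.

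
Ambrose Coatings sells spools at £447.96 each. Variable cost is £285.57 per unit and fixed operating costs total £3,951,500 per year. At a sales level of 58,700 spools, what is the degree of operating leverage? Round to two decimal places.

1.71

Total contribution margin = 58,700 × £162.39 = £9,532,293.00.
Operating income = contribution − fixed costs = £9,532,293.00 − £3,951,500 = £5,580,793.00.
So DOL = total CM / EBIT = £9,532,293.00 / £5,580,793.00 = 1.7081.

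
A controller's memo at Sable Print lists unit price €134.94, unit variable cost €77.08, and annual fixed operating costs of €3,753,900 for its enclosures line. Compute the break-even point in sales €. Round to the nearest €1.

CM per unit = €134.94 − €77.08 = €57.86; CM ratio = €57.86 / €134.94 = 0.4288.
Break-even sales = FC ÷ CM ratio = €3,753,900 × €134.94 / €57.86 = €8,754,775.

€8,754,775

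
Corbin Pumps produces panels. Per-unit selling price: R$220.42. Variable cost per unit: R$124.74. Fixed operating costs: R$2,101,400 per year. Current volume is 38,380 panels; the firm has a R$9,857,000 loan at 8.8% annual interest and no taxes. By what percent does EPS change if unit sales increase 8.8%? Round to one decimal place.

Total contribution margin = 38,380 × R$95.68 = R$3,672,198.40.
EBIT = R$3,672,198.40 − R$2,101,400 = R$1,570,798.40.
Interest = R$867,416.00, so EBIT − I = R$703,382.40.
Degree of combined leverage = contribution ÷ (EBIT − I) = R$3,672,198.40 ÷ R$703,382.40 = 5.2208.
%ΔEPS = DCL × %ΔSales = 5.2208 × +8.8% = +45.9%.

+45.9%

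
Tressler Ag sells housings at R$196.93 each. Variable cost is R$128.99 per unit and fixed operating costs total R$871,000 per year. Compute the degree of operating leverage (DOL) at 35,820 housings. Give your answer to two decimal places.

1.56

Total contribution margin = 35,820 × R$67.94 = R$2,433,610.80.
Operating income = contribution − fixed costs = R$2,433,610.80 − R$871,000 = R$1,562,610.80.
So DOL = total CM / EBIT = R$2,433,610.80 / R$1,562,610.80 = 1.5574.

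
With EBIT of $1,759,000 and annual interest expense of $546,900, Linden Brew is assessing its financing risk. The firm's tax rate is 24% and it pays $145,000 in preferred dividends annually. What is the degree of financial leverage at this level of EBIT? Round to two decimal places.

Interest = $546,900.00.
Preferred dividends grossed up pre-tax: $145,000 / (1 − 0.24) = $190,789.47.
DFL = EBIT ÷ [EBIT − I − D_p/(1−t)] = $1,759,000 ÷ [$1,759,000 − $546,900.00 − $190,789.47] = $1,759,000 ÷ $1,021,310.53 = 1.7223.

1.72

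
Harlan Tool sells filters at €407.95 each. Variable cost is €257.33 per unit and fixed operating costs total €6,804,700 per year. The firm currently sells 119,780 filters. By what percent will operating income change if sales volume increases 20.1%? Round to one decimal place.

+32.3%

Contribution at this volume is 119,780 × €150.62 = €18,041,263.60.
EBIT = €18,041,263.60 − €6,804,700 = €11,236,563.60.
DOL = contribution ÷ EBIT = €18,041,263.60 ÷ €11,236,563.60 = 1.6056.
Operating income changes by 1.6056 × +20.1% = +32.3%.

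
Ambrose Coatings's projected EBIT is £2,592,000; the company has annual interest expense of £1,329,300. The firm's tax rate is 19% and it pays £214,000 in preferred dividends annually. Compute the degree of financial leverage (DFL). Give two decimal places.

Interest = £1,329,300.00.
Preferred dividends grossed up pre-tax: £214,000 / (1 − 0.19) = £264,197.53.
DFL = EBIT ÷ [EBIT − I − D_p/(1−t)] = £2,592,000 ÷ [£2,592,000 − £1,329,300.00 − £264,197.53] = £2,592,000 ÷ £998,502.47 = 2.5959.

2.60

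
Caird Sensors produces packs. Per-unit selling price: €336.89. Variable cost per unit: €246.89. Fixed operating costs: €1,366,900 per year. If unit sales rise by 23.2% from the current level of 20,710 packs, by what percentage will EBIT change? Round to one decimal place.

Contribution at this volume is 20,710 × €90.00 = €1,863,900.00.
Subtracting fixed costs: EBIT = €1,863,900.00 − €1,366,900 = €497,000.00.
DOL = contribution ÷ EBIT = €1,863,900.00 ÷ €497,000.00 = 3.7503.
%ΔEBIT = DOL × %ΔSales = 3.7503 × +23.2% = +87.0%.

+87.0%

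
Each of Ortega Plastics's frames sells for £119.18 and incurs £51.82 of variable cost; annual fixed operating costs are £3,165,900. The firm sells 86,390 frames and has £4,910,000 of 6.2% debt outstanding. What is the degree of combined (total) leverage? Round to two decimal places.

2.48

Contribution at this volume is 86,390 × £67.36 = £5,819,230.40.
Subtracting fixed costs: EBIT = £5,819,230.40 − £3,165,900 = £2,653,330.40. Interest = £304,420.00, so EBIT − I = £2,348,910.40.
Degree of total leverage = total CM / (EBIT − interest) = £5,819,230.40 / £2,348,910.40 = 2.4774.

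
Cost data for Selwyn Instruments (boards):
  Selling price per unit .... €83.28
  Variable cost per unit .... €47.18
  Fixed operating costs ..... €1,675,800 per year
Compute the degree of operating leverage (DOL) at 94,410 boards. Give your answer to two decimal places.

1.97

At 94,410 units, contribution = 94,410 × €36.10 = €3,408,201.00.
Subtracting fixed costs: EBIT = €3,408,201.00 − €1,675,800 = €1,732,401.00.
Degree of operating leverage = €3,408,201.00 / €1,732,401.00 = 1.9673.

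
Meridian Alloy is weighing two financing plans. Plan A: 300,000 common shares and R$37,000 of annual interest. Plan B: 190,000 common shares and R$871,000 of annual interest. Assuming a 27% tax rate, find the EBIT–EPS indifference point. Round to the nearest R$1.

Set EPS_A = EPS_B: (EBIT − R$37,000)(1 − 0.27) ÷ 300,000 = (EBIT − R$871,000)(1 − 0.27) ÷ 190,000.
The (1 − t) factor cancels: (EBIT − 37,000) × 190,000 = (EBIT − 871,000) × 300,000.
EBIT × (300,000 − 190,000) = 871,000 × 300,000 − 37,000 × 190,000 = 254,270,000,000, so EBIT = 254,270,000,000 ÷ 110,000 = 2,311,545.45.

R$2,311,545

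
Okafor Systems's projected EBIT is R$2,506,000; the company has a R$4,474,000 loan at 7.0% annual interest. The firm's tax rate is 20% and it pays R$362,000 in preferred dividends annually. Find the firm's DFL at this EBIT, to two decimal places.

1.44

Annual interest charges come to R$313,180.00.
Pre-tax preferred-dividend burden = R$362,000 ÷ (1 − 0.20) = R$452,500.00.
DFL = EBIT ÷ [EBIT − I − D_p/(1−t)] = R$2,506,000 ÷ [R$2,506,000 − R$313,180.00 − R$452,500.00] = R$2,506,000 ÷ R$1,740,320.00 = 1.4400.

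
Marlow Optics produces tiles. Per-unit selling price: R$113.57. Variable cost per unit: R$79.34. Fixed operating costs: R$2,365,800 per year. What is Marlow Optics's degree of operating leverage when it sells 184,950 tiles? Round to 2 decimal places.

Total contribution margin = 184,950 × R$34.23 = R$6,330,838.50.
EBIT = R$6,330,838.50 − R$2,365,800 = R$3,965,038.50.
Degree of operating leverage = R$6,330,838.50 / R$3,965,038.50 = 1.5967.

1.60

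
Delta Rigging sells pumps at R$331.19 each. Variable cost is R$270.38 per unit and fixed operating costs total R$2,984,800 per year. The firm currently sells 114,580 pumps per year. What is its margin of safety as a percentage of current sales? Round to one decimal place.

57.2%

Contribution margin per unit = R$331.19 − R$270.38 = R$60.81. Break-even units = R$2,984,800 ÷ R$60.81 = 49,084.03; break-even revenue = 49,084.03 × R$331.19 = R$16,256,140.63.
Current sales = 114,580 × R$331.19 = R$37,947,750.20.
Margin of safety = (R$37,947,750.20 − R$16,256,140.63) ÷ R$37,947,750.20 = 57.2%.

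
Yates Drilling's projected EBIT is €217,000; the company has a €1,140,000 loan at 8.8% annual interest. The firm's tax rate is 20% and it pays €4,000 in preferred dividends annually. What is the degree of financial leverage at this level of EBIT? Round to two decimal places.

Annual interest charges come to €100,320.00.
Pre-tax preferred-dividend burden = €4,000 ÷ (1 − 0.20) = €5,000.00.
DFL = EBIT ÷ [EBIT − I − D_p/(1−t)] = €217,000 ÷ [€217,000 − €100,320.00 − €5,000.00] = €217,000 ÷ €111,680.00 = 1.9431.

1.94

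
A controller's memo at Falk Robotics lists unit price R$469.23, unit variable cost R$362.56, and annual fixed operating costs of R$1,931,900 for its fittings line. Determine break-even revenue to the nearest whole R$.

CM per unit = R$469.23 − R$362.56 = R$106.67; CM ratio = R$106.67 / R$469.23 = 0.2273.
Break-even sales = FC ÷ CM ratio = R$1,931,900 × R$469.23 / R$106.67 = R$8,498,223.

R$8,498,223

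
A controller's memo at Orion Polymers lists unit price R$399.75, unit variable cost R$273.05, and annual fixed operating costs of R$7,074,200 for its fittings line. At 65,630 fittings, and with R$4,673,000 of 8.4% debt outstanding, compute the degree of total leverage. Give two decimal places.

9.80

At 65,630 units, contribution = 65,630 × R$126.70 = R$8,315,321.00.
Operating income = contribution − fixed costs = R$8,315,321.00 − R$7,074,200 = R$1,241,121.00. Interest = R$392,532.00.
DOL = R$8,315,321.00 ÷ R$1,241,121.00 = 6.6998; DFL = R$1,241,121.00 ÷ R$848,589.00 = 1.4626.
Combined leverage = 6.6998 × 1.4626 = 9.7991.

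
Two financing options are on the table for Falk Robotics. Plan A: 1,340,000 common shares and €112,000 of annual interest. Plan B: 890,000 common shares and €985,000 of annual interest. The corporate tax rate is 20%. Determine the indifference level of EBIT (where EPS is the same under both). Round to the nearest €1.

At indifference, (EBIT − 112,000)(1 − t)/1,340,000 = (EBIT − 985,000)(1 − t)/890,000.
Cancelling (1 − t) and cross-multiplying: 890,000·(EBIT − 112,000) = 1,340,000·(EBIT − 985,000).
EBIT × (1,340,000 − 890,000) = 985,000 × 1,340,000 − 112,000 × 890,000 = 1,220,220,000,000, so EBIT = 1,220,220,000,000 ÷ 450,000 = 2,711,600.00.

€2,711,600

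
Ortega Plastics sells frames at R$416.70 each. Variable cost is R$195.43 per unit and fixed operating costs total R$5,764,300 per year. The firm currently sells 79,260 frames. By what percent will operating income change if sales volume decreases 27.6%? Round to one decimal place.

At 79,260 units, contribution = 79,260 × R$221.27 = R$17,537,860.20.
EBIT = R$17,537,860.20 − R$5,764,300 = R$11,773,560.20.
So DOL = total CM / EBIT = R$17,537,860.20 / R$11,773,560.20 = 1.4896.
%ΔEBIT = DOL × %ΔSales = 1.4896 × -27.6% = -41.1%.

-41.1%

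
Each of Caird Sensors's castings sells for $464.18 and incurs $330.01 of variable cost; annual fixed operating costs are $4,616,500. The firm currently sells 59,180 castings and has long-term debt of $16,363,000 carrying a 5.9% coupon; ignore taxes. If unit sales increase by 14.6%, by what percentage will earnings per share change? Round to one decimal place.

Contribution at this volume is 59,180 × $134.17 = $7,940,180.60.
Subtracting fixed costs: EBIT = $7,940,180.60 − $4,616,500 = $3,323,680.60.
Interest = $965,417.00, so EBIT − I = $2,358,263.60.
Degree of combined leverage = contribution ÷ (EBIT − I) = $7,940,180.60 ÷ $2,358,263.60 = 3.3670.
EPS therefore changes by 3.3670 × (+14.6%) = +49.2%.

+49.2%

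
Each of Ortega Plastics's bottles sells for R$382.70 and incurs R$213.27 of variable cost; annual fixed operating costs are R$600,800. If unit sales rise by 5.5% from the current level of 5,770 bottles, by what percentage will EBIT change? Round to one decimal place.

+14.3%

Total contribution margin = 5,770 × R$169.43 = R$977,611.10.
EBIT = R$977,611.10 − R$600,800 = R$376,811.10.
Degree of operating leverage = R$977,611.10 / R$376,811.10 = 2.5944.
Operating income changes by 2.5944 × +5.5% = +14.3%.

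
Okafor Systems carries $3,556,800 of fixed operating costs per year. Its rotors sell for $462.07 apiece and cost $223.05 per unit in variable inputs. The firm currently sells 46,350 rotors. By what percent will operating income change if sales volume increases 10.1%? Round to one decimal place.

+14.9%

Total contribution margin = 46,350 × $239.02 = $11,078,577.00.
Subtracting fixed costs: EBIT = $11,078,577.00 − $3,556,800 = $7,521,777.00.
So DOL = total CM / EBIT = $11,078,577.00 / $7,521,777.00 = 1.4729.
So EBIT moves 1.4729 × (+10.1%) = +14.9%.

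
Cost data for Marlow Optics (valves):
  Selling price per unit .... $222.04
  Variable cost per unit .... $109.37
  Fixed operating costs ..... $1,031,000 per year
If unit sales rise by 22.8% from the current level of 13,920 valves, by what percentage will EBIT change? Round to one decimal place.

+66.5%

Total contribution margin = 13,920 × $112.67 = $1,568,366.40.
EBIT = $1,568,366.40 − $1,031,000 = $537,366.40.
So DOL = total CM / EBIT = $1,568,366.40 / $537,366.40 = 2.9186.
Operating income changes by 2.9186 × +22.8% = +66.5%.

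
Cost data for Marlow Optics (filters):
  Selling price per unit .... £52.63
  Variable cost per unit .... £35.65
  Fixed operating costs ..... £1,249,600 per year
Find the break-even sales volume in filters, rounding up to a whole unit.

73,593 filters

Each unit contributes £52.63 − £35.65 = £16.98.
Break-even volume = fixed costs ÷ CM per unit = £1,249,600 ÷ £16.98 = 73,592.46, so 73,593 filters.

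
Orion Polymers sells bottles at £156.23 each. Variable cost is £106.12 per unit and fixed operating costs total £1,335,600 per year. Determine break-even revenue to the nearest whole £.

£4,164,055

Contribution margin per unit = £156.23 − £106.12 = £50.11, a CM ratio of £50.11 ÷ £156.23 = 0.3207.
Break-even sales = FC ÷ CM ratio = £1,335,600 × £156.23 / £50.11 = £4,164,055.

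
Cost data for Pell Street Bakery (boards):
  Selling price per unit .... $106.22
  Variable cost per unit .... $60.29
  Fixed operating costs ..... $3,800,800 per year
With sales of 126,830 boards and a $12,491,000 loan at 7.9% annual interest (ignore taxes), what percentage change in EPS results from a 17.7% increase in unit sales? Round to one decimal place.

Contribution at this volume is 126,830 × $45.93 = $5,825,301.90.
Operating income = contribution − fixed costs = $5,825,301.90 − $3,800,800 = $2,024,501.90.
After interest of $986,789.00, pre-tax earnings = $1,037,712.90.
Degree of combined leverage = contribution ÷ (EBIT − I) = $5,825,301.90 ÷ $1,037,712.90 = 5.6136.
%ΔEPS = DCL × %ΔSales = 5.6136 × +17.7% = +99.4%.

+99.4%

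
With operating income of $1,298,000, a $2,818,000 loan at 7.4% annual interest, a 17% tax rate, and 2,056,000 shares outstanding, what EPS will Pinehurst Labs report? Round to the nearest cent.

$0.44

Interest = $208,532.00, so EBT = $1,298,000 − $208,532.00 = $1,089,468.00.
Net income = $1,089,468.00 × (1 − 0.17) = $904,258.44.
EPS = $904,258.44 ÷ 2,056,000 = $0.44.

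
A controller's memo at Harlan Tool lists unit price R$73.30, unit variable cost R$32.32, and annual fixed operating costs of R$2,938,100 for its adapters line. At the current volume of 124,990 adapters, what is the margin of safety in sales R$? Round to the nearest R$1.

Each unit contributes R$73.30 − R$32.32 = R$40.98. Break-even units = R$2,938,100 ÷ R$40.98 = 71,695.95; break-even revenue = 71,695.95 × R$73.30 = R$5,255,313.08.
Actual sales revenue = 124,990 × R$73.30 = R$9,161,767.00.
Margin of safety = R$9,161,767.00 − R$5,255,313.08 = R$3,906,454.

R$3,906,454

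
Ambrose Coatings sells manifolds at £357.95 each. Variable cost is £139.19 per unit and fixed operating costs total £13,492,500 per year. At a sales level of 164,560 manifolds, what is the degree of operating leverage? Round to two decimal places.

Contribution at this volume is 164,560 × £218.76 = £35,999,145.60.
EBIT = £35,999,145.60 − £13,492,500 = £22,506,645.60.
Degree of operating leverage = £35,999,145.60 / £22,506,645.60 = 1.5995.

1.60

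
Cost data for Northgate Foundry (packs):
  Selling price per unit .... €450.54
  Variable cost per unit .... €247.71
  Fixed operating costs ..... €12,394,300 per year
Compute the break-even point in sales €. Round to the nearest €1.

CM per unit = €450.54 − €247.71 = €202.83; CM ratio = €202.83 / €450.54 = 0.4502.
Break-even sales = FC ÷ CM ratio = €12,394,300 × €450.54 / €202.83 = €27,531,075.

€27,531,075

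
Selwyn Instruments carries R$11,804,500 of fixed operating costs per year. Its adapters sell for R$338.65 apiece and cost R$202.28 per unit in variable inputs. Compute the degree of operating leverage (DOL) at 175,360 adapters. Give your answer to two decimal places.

1.97

Contribution at this volume is 175,360 × R$136.37 = R$23,913,843.20.
EBIT = R$23,913,843.20 − R$11,804,500 = R$12,109,343.20.
So DOL = total CM / EBIT = R$23,913,843.20 / R$12,109,343.20 = 1.9748.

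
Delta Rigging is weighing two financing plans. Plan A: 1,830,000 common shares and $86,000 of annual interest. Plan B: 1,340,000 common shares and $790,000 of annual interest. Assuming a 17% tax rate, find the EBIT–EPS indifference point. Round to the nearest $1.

At indifference, (EBIT − 86,000)(1 − t)/1,830,000 = (EBIT − 790,000)(1 − t)/1,340,000.
Cancelling (1 − t) and cross-multiplying: 1,340,000·(EBIT − 86,000) = 1,830,000·(EBIT − 790,000).
EBIT × (1,830,000 − 1,340,000) = 790,000 × 1,830,000 − 86,000 × 1,340,000 = 1,330,460,000,000, so EBIT = 1,330,460,000,000 ÷ 490,000 = 2,715,224.49.

$2,715,224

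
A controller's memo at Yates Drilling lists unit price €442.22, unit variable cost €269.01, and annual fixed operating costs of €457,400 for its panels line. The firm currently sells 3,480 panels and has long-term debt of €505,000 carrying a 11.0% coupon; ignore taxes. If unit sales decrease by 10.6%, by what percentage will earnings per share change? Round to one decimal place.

-71.1%

Contribution at this volume is 3,480 × €173.21 = €602,770.80.
Subtracting fixed costs: EBIT = €602,770.80 − €457,400 = €145,370.80.
Interest = €55,550.00, so EBIT − I = €89,820.80.
Degree of combined leverage = contribution ÷ (EBIT − I) = €602,770.80 ÷ €89,820.80 = 6.7108.
EPS therefore changes by 6.7108 × (-10.6%) = -71.1%.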